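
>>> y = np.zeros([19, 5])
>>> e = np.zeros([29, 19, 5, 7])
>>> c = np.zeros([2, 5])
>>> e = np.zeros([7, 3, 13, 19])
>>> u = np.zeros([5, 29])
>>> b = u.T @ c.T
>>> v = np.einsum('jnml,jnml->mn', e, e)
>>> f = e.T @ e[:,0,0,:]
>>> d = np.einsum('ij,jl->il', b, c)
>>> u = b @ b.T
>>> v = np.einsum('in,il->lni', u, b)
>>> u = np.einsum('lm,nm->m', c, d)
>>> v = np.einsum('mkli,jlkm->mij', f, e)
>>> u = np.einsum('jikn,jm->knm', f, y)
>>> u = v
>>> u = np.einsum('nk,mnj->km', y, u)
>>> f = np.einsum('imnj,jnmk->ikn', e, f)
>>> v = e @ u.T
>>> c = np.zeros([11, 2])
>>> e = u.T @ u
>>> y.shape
(19, 5)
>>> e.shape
(19, 19)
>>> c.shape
(11, 2)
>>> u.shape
(5, 19)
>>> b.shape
(29, 2)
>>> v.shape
(7, 3, 13, 5)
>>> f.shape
(7, 19, 13)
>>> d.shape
(29, 5)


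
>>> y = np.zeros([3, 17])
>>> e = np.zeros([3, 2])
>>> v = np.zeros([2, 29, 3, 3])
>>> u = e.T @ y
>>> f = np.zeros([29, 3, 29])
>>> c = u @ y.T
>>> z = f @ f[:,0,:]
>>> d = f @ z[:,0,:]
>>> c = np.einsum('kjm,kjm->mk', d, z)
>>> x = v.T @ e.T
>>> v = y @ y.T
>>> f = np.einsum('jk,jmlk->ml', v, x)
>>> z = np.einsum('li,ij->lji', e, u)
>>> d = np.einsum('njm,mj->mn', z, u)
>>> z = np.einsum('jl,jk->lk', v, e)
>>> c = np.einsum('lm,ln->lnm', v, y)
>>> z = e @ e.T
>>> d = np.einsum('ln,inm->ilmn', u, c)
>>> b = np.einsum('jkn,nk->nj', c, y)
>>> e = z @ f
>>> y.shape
(3, 17)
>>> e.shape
(3, 29)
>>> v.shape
(3, 3)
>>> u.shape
(2, 17)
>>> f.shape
(3, 29)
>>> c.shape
(3, 17, 3)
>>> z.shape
(3, 3)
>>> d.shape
(3, 2, 3, 17)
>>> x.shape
(3, 3, 29, 3)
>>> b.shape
(3, 3)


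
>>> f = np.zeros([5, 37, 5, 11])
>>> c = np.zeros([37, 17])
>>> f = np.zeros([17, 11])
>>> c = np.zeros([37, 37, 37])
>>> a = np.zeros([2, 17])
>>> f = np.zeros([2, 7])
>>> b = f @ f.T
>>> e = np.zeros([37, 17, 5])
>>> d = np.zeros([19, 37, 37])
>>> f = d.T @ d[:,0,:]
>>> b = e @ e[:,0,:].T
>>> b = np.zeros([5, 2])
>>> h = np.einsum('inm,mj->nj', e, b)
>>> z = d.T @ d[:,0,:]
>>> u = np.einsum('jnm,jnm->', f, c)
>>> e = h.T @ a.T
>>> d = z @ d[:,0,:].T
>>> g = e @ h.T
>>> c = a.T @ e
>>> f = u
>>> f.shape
()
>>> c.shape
(17, 2)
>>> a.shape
(2, 17)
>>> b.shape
(5, 2)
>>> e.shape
(2, 2)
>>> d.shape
(37, 37, 19)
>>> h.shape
(17, 2)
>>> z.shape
(37, 37, 37)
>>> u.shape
()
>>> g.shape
(2, 17)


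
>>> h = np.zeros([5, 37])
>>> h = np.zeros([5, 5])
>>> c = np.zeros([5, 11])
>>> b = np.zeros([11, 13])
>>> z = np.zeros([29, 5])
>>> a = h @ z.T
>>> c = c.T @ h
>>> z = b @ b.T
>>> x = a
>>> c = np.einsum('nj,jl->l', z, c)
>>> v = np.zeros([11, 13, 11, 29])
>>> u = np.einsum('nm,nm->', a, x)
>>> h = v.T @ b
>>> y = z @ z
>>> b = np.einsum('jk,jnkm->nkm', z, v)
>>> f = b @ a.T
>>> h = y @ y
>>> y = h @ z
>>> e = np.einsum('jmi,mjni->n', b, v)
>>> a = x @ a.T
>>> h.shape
(11, 11)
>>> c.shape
(5,)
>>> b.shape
(13, 11, 29)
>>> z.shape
(11, 11)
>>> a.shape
(5, 5)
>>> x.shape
(5, 29)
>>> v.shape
(11, 13, 11, 29)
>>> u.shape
()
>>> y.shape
(11, 11)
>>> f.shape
(13, 11, 5)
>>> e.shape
(11,)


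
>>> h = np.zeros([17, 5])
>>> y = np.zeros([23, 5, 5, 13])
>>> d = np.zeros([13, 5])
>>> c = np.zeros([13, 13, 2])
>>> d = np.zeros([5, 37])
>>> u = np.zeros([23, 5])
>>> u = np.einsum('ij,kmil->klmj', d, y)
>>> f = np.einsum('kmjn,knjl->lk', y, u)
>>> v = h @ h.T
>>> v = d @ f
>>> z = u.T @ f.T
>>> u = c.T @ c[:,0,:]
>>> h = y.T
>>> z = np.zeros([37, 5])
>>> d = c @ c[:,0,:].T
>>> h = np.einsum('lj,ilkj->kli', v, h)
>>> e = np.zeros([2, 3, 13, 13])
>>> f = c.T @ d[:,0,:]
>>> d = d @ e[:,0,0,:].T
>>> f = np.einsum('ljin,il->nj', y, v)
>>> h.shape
(5, 5, 13)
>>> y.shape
(23, 5, 5, 13)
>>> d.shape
(13, 13, 2)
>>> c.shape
(13, 13, 2)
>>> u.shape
(2, 13, 2)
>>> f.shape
(13, 5)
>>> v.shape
(5, 23)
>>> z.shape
(37, 5)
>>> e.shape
(2, 3, 13, 13)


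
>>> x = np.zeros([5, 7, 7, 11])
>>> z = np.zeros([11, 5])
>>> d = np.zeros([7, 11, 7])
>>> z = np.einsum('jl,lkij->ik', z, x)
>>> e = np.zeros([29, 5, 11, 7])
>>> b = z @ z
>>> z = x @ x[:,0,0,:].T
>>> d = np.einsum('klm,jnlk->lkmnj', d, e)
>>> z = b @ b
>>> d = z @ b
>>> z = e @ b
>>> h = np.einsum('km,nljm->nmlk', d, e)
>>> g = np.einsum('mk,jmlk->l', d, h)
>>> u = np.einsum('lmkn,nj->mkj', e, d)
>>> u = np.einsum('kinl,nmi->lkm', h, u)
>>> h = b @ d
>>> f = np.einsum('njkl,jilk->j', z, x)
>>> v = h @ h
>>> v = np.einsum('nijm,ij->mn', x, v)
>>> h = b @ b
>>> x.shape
(5, 7, 7, 11)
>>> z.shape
(29, 5, 11, 7)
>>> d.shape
(7, 7)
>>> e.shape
(29, 5, 11, 7)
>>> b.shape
(7, 7)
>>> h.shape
(7, 7)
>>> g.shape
(5,)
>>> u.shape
(7, 29, 11)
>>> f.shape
(5,)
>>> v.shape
(11, 5)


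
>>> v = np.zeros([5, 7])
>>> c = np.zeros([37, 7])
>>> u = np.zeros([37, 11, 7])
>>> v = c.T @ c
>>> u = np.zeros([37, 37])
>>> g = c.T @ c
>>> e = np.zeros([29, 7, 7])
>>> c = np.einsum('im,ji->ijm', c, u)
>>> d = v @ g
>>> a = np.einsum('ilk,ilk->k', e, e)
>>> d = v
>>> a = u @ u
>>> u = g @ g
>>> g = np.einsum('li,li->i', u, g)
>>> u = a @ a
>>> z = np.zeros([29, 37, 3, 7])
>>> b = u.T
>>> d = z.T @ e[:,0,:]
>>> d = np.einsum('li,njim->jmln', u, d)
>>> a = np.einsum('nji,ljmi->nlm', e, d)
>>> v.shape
(7, 7)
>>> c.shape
(37, 37, 7)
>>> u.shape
(37, 37)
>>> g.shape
(7,)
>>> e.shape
(29, 7, 7)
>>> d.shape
(3, 7, 37, 7)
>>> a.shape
(29, 3, 37)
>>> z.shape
(29, 37, 3, 7)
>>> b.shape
(37, 37)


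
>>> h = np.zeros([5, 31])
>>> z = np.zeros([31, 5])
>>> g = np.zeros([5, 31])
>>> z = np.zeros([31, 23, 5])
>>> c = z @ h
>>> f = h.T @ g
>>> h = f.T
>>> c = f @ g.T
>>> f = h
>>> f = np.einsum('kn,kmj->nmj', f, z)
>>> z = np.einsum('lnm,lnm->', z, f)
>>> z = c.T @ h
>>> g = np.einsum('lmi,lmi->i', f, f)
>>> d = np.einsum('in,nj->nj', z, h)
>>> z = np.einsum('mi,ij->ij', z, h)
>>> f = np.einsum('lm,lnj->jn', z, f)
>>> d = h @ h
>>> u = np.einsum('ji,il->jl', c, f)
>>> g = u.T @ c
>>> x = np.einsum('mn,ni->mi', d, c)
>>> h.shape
(31, 31)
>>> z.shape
(31, 31)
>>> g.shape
(23, 5)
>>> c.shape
(31, 5)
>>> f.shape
(5, 23)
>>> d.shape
(31, 31)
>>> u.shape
(31, 23)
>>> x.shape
(31, 5)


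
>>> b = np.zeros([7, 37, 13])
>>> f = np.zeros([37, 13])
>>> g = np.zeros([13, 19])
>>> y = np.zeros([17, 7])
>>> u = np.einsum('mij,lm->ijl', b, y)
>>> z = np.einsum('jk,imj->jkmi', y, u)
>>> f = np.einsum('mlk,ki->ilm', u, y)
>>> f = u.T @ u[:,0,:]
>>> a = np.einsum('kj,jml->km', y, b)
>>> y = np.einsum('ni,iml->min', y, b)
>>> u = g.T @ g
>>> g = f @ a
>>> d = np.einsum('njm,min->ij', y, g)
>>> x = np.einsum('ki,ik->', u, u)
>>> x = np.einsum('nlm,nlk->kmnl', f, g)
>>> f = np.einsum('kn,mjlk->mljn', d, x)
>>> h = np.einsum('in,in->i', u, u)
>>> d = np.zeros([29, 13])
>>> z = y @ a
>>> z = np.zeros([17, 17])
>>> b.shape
(7, 37, 13)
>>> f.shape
(37, 17, 17, 7)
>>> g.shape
(17, 13, 37)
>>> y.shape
(37, 7, 17)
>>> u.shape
(19, 19)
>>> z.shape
(17, 17)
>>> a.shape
(17, 37)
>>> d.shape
(29, 13)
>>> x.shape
(37, 17, 17, 13)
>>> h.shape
(19,)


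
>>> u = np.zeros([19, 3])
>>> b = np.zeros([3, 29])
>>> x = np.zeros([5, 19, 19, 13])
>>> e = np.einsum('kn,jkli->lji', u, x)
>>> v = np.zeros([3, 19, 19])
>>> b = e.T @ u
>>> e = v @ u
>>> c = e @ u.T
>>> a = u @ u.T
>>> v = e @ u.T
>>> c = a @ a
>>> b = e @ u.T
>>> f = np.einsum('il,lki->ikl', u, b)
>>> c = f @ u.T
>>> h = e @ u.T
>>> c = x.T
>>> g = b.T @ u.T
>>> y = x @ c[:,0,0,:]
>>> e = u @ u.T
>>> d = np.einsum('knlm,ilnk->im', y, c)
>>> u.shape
(19, 3)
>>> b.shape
(3, 19, 19)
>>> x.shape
(5, 19, 19, 13)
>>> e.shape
(19, 19)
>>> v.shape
(3, 19, 19)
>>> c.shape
(13, 19, 19, 5)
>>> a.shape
(19, 19)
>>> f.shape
(19, 19, 3)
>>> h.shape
(3, 19, 19)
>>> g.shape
(19, 19, 19)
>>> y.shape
(5, 19, 19, 5)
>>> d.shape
(13, 5)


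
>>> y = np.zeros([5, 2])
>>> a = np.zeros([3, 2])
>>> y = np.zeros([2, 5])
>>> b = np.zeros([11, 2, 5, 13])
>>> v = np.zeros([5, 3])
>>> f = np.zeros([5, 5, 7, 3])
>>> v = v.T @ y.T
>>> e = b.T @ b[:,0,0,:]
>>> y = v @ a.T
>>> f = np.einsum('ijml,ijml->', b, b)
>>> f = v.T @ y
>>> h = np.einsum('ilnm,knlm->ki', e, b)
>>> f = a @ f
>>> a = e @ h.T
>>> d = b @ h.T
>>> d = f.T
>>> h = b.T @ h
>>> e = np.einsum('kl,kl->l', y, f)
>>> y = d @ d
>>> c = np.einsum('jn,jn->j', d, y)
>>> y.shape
(3, 3)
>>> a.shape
(13, 5, 2, 11)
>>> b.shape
(11, 2, 5, 13)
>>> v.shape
(3, 2)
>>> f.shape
(3, 3)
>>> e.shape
(3,)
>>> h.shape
(13, 5, 2, 13)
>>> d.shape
(3, 3)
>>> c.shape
(3,)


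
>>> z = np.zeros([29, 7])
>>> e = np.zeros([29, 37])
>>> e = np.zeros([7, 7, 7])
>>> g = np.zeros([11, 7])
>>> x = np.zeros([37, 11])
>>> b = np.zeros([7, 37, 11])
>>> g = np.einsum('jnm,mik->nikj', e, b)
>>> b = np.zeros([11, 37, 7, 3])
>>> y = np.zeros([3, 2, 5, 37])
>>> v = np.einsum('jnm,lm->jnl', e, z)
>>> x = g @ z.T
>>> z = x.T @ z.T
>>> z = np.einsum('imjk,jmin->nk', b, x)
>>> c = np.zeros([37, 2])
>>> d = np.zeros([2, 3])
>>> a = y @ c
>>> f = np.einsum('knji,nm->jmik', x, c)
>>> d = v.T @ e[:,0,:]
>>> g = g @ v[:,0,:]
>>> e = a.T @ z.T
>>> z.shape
(29, 3)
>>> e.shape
(2, 5, 2, 29)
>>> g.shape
(7, 37, 11, 29)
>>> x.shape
(7, 37, 11, 29)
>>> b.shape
(11, 37, 7, 3)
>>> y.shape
(3, 2, 5, 37)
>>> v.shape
(7, 7, 29)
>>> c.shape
(37, 2)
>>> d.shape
(29, 7, 7)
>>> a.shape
(3, 2, 5, 2)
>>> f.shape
(11, 2, 29, 7)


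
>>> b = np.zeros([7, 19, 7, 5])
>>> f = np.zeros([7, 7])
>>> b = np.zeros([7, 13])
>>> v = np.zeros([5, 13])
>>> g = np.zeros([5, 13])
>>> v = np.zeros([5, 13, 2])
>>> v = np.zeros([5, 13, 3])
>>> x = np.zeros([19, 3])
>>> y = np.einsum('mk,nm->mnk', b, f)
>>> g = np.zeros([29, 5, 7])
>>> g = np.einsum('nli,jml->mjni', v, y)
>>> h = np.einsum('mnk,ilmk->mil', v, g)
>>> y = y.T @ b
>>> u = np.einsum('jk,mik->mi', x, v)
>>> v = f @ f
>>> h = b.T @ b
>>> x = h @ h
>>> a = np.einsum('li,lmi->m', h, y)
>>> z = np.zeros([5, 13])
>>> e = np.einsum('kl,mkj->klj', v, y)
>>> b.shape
(7, 13)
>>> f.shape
(7, 7)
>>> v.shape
(7, 7)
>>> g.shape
(7, 7, 5, 3)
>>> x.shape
(13, 13)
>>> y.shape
(13, 7, 13)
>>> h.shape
(13, 13)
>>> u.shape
(5, 13)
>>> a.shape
(7,)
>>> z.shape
(5, 13)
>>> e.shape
(7, 7, 13)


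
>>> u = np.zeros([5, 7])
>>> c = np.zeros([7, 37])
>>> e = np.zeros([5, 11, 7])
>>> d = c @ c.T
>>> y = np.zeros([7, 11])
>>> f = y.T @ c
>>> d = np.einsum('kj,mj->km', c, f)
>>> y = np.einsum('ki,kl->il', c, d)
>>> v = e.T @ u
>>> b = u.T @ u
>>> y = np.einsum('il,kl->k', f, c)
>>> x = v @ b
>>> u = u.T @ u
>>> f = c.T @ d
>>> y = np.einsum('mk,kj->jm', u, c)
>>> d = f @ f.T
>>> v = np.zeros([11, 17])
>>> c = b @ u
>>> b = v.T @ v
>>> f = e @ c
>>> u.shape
(7, 7)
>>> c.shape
(7, 7)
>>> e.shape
(5, 11, 7)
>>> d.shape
(37, 37)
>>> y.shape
(37, 7)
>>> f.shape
(5, 11, 7)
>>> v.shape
(11, 17)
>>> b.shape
(17, 17)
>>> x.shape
(7, 11, 7)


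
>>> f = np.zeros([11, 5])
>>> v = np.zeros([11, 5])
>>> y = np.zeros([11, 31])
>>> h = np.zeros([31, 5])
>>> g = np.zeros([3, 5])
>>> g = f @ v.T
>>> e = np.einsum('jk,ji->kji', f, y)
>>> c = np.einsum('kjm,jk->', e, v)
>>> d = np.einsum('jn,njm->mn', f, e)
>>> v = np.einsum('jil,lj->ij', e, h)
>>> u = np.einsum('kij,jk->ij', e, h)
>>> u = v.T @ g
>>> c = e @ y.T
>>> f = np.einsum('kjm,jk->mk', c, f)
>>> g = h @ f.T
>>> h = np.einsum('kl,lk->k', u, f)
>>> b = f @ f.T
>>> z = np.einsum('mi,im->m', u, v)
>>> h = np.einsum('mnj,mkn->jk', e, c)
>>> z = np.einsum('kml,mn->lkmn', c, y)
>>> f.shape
(11, 5)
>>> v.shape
(11, 5)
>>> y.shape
(11, 31)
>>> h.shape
(31, 11)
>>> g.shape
(31, 11)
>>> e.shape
(5, 11, 31)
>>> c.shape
(5, 11, 11)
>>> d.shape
(31, 5)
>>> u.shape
(5, 11)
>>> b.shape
(11, 11)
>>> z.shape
(11, 5, 11, 31)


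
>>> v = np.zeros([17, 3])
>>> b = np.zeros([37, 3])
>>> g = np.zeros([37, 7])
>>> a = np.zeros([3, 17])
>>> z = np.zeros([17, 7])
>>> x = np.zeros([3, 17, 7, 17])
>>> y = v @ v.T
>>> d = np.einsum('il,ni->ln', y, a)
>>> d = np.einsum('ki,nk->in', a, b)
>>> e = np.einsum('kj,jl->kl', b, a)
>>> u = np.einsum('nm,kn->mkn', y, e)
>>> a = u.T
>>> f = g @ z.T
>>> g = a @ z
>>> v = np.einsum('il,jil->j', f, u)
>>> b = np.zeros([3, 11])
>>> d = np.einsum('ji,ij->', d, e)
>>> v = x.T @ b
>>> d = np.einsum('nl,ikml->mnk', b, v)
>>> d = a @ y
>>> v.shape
(17, 7, 17, 11)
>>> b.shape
(3, 11)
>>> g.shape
(17, 37, 7)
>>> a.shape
(17, 37, 17)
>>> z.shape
(17, 7)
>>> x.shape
(3, 17, 7, 17)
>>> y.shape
(17, 17)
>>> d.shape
(17, 37, 17)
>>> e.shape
(37, 17)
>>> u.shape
(17, 37, 17)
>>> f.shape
(37, 17)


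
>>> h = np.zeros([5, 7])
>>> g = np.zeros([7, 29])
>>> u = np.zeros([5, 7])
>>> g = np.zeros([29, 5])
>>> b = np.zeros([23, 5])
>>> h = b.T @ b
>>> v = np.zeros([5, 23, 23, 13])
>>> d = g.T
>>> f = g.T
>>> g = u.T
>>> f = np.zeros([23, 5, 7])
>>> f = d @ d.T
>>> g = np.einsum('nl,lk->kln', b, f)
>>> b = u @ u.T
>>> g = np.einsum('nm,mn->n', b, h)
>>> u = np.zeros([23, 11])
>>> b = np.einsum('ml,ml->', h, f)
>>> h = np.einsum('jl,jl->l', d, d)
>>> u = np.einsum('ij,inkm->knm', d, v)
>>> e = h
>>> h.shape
(29,)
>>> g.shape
(5,)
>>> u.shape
(23, 23, 13)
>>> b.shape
()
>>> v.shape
(5, 23, 23, 13)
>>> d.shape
(5, 29)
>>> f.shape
(5, 5)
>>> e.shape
(29,)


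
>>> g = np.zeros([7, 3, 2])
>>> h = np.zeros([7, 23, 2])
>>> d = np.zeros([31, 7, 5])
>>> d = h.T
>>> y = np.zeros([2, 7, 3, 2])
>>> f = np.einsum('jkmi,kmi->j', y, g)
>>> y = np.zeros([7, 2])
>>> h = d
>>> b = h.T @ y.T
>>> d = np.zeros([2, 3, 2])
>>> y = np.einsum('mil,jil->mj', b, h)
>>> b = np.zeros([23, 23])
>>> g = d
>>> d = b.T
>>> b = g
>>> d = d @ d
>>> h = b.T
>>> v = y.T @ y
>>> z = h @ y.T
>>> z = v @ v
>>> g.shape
(2, 3, 2)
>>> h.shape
(2, 3, 2)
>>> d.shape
(23, 23)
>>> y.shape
(7, 2)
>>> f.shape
(2,)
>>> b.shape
(2, 3, 2)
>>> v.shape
(2, 2)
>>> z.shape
(2, 2)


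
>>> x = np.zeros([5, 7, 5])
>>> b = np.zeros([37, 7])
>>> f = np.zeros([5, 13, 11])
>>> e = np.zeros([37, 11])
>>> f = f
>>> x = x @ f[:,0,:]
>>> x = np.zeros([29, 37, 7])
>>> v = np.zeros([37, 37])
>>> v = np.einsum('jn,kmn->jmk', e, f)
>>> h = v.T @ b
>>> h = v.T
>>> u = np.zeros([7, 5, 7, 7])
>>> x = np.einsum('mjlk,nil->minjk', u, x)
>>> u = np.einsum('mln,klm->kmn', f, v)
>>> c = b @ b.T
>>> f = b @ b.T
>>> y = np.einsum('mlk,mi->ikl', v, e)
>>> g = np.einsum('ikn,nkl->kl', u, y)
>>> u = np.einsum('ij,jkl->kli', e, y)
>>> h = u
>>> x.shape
(7, 37, 29, 5, 7)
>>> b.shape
(37, 7)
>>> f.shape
(37, 37)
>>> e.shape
(37, 11)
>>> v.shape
(37, 13, 5)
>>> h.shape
(5, 13, 37)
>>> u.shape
(5, 13, 37)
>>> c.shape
(37, 37)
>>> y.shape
(11, 5, 13)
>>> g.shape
(5, 13)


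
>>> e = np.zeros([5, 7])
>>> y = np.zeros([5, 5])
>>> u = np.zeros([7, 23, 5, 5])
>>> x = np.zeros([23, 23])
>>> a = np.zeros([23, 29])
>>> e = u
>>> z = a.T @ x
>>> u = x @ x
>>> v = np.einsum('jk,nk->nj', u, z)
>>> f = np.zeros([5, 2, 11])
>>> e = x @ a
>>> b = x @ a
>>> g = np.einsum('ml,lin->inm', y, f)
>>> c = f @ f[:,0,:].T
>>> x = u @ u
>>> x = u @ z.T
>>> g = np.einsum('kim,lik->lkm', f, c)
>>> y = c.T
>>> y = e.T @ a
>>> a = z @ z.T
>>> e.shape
(23, 29)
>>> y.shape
(29, 29)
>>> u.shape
(23, 23)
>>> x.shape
(23, 29)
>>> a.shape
(29, 29)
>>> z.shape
(29, 23)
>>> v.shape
(29, 23)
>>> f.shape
(5, 2, 11)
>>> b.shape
(23, 29)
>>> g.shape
(5, 5, 11)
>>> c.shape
(5, 2, 5)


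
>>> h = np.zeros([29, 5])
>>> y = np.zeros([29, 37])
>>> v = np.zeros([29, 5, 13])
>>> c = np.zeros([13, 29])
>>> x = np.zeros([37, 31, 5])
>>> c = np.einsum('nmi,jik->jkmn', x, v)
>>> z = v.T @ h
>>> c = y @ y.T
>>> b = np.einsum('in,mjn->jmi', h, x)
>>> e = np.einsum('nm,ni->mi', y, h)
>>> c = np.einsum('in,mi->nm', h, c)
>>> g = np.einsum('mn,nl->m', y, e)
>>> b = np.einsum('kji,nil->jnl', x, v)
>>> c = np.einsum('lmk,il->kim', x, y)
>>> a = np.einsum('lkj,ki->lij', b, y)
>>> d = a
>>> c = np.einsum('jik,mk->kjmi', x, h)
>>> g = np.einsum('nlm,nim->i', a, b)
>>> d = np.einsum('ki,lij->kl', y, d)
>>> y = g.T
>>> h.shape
(29, 5)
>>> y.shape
(29,)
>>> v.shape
(29, 5, 13)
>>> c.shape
(5, 37, 29, 31)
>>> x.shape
(37, 31, 5)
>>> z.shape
(13, 5, 5)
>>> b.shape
(31, 29, 13)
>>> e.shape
(37, 5)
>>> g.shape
(29,)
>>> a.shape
(31, 37, 13)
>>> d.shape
(29, 31)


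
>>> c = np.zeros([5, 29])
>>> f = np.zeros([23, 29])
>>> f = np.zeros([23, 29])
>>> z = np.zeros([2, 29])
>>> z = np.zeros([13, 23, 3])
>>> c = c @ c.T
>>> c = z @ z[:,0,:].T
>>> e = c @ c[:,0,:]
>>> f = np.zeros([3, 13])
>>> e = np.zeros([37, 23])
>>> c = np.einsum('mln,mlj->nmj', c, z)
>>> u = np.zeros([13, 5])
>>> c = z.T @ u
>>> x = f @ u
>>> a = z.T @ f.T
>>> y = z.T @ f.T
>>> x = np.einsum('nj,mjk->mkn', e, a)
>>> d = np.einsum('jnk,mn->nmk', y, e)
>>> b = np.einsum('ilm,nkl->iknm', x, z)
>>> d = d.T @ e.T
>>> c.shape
(3, 23, 5)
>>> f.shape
(3, 13)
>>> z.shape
(13, 23, 3)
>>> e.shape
(37, 23)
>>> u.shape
(13, 5)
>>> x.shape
(3, 3, 37)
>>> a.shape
(3, 23, 3)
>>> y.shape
(3, 23, 3)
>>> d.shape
(3, 37, 37)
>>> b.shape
(3, 23, 13, 37)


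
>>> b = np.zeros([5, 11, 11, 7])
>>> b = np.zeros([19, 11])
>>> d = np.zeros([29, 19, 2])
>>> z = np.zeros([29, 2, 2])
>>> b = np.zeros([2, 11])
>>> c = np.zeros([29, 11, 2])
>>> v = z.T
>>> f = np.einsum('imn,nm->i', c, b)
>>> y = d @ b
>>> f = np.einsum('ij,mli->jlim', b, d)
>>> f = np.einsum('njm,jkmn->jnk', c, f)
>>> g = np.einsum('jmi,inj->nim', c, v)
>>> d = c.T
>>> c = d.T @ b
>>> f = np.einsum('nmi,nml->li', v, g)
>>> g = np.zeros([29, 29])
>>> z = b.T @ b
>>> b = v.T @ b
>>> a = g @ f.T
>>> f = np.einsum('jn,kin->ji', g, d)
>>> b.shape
(29, 2, 11)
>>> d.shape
(2, 11, 29)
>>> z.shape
(11, 11)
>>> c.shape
(29, 11, 11)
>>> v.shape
(2, 2, 29)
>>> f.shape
(29, 11)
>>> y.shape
(29, 19, 11)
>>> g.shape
(29, 29)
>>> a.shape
(29, 11)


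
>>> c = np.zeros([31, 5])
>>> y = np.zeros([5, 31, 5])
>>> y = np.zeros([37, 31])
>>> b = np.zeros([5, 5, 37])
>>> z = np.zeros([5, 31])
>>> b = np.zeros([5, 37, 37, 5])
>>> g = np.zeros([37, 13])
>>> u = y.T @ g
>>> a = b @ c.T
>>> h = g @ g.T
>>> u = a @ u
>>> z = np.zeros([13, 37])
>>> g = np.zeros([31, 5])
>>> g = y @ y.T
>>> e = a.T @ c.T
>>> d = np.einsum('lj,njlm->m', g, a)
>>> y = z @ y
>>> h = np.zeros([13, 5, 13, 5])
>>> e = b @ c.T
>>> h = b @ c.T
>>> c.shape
(31, 5)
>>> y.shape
(13, 31)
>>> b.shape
(5, 37, 37, 5)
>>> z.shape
(13, 37)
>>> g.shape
(37, 37)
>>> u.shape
(5, 37, 37, 13)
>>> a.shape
(5, 37, 37, 31)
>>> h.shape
(5, 37, 37, 31)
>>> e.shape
(5, 37, 37, 31)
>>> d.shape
(31,)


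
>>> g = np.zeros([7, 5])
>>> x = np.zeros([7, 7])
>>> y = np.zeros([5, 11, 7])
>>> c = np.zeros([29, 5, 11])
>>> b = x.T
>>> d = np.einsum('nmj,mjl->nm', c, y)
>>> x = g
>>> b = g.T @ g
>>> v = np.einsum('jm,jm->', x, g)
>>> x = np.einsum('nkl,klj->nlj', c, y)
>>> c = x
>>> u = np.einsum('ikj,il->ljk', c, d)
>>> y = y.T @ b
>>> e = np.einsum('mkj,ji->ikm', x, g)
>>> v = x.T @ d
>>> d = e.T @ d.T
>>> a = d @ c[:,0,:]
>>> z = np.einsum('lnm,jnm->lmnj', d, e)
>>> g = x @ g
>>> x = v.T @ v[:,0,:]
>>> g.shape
(29, 11, 5)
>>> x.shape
(5, 11, 5)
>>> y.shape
(7, 11, 5)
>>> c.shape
(29, 11, 7)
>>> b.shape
(5, 5)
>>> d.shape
(29, 11, 29)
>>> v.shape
(7, 11, 5)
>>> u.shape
(5, 7, 11)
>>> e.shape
(5, 11, 29)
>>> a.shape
(29, 11, 7)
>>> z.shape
(29, 29, 11, 5)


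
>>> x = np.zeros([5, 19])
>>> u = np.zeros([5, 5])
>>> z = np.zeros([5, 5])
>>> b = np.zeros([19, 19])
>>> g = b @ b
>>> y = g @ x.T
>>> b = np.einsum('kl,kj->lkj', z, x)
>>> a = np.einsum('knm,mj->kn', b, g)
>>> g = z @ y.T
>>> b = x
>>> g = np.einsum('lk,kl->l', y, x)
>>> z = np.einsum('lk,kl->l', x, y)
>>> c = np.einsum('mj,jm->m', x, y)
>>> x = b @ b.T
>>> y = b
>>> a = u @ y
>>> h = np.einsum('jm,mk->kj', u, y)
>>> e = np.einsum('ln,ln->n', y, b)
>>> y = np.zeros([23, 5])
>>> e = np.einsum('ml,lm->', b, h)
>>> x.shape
(5, 5)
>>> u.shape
(5, 5)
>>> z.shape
(5,)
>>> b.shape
(5, 19)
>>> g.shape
(19,)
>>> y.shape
(23, 5)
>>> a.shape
(5, 19)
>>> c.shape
(5,)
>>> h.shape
(19, 5)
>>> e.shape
()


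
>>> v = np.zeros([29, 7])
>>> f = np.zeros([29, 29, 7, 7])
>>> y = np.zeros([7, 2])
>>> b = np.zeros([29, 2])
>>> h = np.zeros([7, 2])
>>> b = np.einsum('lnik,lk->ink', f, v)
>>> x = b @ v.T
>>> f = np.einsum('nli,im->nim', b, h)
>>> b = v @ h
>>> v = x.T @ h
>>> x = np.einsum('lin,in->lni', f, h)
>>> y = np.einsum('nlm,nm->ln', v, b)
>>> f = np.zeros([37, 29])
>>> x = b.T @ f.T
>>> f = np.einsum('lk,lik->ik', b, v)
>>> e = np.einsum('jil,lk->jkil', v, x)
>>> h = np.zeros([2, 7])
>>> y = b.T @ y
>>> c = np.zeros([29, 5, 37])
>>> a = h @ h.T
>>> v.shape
(29, 29, 2)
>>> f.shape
(29, 2)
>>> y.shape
(2, 29)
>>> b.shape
(29, 2)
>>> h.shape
(2, 7)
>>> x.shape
(2, 37)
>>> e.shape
(29, 37, 29, 2)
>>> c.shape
(29, 5, 37)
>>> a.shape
(2, 2)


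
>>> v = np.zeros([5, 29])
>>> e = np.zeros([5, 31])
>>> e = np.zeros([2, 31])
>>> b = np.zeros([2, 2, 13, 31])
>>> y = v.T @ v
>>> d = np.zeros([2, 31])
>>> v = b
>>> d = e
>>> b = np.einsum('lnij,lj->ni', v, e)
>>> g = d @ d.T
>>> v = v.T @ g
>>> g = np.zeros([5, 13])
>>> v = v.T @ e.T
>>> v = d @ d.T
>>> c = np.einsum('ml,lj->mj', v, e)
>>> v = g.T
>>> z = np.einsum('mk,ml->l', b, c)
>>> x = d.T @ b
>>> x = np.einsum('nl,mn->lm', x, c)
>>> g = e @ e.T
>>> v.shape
(13, 5)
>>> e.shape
(2, 31)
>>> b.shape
(2, 13)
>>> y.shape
(29, 29)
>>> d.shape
(2, 31)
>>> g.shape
(2, 2)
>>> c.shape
(2, 31)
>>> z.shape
(31,)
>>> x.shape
(13, 2)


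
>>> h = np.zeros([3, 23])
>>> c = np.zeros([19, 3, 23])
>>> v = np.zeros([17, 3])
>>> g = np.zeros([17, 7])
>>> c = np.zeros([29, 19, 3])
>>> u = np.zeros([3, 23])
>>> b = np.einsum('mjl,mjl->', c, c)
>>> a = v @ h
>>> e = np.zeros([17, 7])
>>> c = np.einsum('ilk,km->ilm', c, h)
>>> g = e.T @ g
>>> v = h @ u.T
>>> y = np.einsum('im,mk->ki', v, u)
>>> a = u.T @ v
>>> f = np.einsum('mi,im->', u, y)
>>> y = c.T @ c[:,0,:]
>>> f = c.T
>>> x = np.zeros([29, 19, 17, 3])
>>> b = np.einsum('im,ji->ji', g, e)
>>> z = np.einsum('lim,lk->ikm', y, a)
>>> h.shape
(3, 23)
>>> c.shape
(29, 19, 23)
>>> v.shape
(3, 3)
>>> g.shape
(7, 7)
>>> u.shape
(3, 23)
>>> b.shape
(17, 7)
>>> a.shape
(23, 3)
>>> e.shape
(17, 7)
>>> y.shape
(23, 19, 23)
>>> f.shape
(23, 19, 29)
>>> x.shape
(29, 19, 17, 3)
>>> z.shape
(19, 3, 23)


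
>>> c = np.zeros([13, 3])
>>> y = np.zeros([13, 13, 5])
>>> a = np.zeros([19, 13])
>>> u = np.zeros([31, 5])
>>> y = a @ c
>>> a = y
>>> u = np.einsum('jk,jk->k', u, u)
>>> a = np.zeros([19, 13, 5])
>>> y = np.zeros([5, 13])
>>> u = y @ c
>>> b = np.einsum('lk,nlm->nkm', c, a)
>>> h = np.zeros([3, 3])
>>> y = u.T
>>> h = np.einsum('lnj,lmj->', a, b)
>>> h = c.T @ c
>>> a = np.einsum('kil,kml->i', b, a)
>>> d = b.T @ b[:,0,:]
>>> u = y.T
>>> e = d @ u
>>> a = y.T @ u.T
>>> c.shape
(13, 3)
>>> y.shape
(3, 5)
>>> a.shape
(5, 5)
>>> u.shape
(5, 3)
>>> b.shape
(19, 3, 5)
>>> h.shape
(3, 3)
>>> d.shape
(5, 3, 5)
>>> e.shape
(5, 3, 3)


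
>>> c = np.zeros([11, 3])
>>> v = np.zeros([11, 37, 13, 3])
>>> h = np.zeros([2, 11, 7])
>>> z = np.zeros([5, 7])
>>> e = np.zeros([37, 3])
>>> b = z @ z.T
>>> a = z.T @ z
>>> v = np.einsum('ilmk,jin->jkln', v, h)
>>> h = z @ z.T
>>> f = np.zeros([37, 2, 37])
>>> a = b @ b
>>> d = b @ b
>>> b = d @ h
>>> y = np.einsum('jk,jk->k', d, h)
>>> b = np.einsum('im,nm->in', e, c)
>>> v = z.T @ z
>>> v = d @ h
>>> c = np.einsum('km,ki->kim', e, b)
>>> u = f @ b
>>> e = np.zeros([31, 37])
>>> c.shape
(37, 11, 3)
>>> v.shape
(5, 5)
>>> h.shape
(5, 5)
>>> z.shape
(5, 7)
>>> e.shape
(31, 37)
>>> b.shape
(37, 11)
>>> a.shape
(5, 5)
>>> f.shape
(37, 2, 37)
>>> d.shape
(5, 5)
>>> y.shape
(5,)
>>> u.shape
(37, 2, 11)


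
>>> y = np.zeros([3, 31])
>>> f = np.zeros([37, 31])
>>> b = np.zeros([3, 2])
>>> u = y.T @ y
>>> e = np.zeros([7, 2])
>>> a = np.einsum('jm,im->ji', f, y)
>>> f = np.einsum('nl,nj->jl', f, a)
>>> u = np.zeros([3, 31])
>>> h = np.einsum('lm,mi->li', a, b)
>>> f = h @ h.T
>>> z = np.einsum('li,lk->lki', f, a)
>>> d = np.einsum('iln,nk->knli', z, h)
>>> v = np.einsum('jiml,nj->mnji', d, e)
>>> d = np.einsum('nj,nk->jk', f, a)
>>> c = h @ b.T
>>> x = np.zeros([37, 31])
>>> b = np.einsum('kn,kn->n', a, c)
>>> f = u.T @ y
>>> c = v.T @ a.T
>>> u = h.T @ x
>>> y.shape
(3, 31)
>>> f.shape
(31, 31)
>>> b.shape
(3,)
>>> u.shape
(2, 31)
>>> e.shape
(7, 2)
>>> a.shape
(37, 3)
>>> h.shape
(37, 2)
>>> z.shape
(37, 3, 37)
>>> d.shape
(37, 3)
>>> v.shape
(3, 7, 2, 37)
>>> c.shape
(37, 2, 7, 37)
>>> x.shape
(37, 31)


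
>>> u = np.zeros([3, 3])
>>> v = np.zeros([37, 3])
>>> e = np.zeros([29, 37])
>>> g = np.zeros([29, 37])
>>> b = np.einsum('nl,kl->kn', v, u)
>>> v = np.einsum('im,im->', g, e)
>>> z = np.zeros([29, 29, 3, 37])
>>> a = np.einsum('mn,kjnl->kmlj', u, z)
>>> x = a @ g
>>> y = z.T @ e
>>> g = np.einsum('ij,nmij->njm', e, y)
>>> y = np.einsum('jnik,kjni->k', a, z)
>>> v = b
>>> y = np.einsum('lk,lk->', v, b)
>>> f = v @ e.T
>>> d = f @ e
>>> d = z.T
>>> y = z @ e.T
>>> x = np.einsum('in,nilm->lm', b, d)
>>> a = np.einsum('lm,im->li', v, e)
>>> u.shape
(3, 3)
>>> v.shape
(3, 37)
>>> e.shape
(29, 37)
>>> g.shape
(37, 37, 3)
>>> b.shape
(3, 37)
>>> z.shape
(29, 29, 3, 37)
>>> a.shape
(3, 29)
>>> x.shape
(29, 29)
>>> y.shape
(29, 29, 3, 29)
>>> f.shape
(3, 29)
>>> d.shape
(37, 3, 29, 29)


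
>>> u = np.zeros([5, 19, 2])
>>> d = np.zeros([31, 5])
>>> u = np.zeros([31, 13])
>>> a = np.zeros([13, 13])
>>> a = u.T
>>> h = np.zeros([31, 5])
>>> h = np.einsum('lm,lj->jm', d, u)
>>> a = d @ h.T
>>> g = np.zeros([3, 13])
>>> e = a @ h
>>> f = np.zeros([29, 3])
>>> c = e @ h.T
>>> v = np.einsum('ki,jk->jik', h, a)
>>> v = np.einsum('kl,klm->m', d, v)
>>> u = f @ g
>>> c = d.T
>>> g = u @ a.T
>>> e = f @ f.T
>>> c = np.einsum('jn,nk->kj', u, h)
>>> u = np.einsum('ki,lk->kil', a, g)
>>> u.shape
(31, 13, 29)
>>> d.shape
(31, 5)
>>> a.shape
(31, 13)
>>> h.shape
(13, 5)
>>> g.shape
(29, 31)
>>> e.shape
(29, 29)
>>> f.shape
(29, 3)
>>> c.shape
(5, 29)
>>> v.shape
(13,)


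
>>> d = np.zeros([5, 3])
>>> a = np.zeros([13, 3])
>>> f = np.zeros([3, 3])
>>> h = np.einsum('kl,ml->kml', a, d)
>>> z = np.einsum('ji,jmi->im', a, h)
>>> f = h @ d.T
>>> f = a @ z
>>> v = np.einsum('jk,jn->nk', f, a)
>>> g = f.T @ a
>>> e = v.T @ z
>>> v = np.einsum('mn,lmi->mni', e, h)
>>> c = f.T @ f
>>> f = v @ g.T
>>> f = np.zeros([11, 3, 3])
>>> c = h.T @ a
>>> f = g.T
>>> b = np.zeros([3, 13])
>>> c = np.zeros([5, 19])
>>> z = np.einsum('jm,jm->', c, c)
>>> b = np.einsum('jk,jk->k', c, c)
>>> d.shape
(5, 3)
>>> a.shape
(13, 3)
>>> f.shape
(3, 5)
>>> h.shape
(13, 5, 3)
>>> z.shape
()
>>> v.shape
(5, 5, 3)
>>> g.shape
(5, 3)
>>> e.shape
(5, 5)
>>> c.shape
(5, 19)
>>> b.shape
(19,)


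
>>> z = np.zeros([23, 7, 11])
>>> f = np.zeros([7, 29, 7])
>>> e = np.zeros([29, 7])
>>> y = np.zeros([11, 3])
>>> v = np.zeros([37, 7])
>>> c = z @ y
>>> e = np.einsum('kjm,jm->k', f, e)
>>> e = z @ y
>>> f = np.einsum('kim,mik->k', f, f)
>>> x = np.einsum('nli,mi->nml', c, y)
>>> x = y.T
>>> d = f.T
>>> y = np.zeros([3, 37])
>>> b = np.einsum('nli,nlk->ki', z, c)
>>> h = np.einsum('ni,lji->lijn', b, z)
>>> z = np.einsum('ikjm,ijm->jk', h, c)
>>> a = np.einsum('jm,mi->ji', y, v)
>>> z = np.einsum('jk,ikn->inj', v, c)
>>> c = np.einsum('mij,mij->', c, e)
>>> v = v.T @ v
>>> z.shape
(23, 3, 37)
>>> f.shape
(7,)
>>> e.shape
(23, 7, 3)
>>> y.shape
(3, 37)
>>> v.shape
(7, 7)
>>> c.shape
()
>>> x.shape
(3, 11)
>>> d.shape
(7,)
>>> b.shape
(3, 11)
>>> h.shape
(23, 11, 7, 3)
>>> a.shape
(3, 7)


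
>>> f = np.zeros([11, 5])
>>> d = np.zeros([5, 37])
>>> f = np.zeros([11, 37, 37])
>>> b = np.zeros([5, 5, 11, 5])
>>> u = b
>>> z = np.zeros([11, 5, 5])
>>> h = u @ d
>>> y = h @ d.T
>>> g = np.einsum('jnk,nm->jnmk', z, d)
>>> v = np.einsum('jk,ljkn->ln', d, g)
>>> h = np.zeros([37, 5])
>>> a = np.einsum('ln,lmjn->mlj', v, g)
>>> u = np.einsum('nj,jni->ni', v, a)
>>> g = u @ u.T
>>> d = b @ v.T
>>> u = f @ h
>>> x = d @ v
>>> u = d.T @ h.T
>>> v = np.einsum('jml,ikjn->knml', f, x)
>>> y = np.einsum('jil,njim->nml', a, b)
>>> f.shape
(11, 37, 37)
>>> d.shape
(5, 5, 11, 11)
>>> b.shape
(5, 5, 11, 5)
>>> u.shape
(11, 11, 5, 37)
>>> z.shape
(11, 5, 5)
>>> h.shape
(37, 5)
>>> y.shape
(5, 5, 37)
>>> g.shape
(11, 11)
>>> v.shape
(5, 5, 37, 37)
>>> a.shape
(5, 11, 37)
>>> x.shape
(5, 5, 11, 5)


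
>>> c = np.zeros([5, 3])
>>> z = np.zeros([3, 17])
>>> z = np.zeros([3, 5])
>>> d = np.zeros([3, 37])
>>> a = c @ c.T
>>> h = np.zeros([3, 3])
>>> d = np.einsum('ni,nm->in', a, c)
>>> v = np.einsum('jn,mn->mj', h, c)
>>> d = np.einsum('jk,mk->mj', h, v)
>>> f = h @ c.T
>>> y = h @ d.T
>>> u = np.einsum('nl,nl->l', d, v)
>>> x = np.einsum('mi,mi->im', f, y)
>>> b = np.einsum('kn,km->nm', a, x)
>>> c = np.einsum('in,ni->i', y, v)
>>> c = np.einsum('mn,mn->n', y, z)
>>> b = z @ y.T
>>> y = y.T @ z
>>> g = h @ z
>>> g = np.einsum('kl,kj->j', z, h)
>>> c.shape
(5,)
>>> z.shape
(3, 5)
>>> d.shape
(5, 3)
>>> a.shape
(5, 5)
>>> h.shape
(3, 3)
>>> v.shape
(5, 3)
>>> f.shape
(3, 5)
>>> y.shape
(5, 5)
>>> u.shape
(3,)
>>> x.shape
(5, 3)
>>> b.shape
(3, 3)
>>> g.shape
(3,)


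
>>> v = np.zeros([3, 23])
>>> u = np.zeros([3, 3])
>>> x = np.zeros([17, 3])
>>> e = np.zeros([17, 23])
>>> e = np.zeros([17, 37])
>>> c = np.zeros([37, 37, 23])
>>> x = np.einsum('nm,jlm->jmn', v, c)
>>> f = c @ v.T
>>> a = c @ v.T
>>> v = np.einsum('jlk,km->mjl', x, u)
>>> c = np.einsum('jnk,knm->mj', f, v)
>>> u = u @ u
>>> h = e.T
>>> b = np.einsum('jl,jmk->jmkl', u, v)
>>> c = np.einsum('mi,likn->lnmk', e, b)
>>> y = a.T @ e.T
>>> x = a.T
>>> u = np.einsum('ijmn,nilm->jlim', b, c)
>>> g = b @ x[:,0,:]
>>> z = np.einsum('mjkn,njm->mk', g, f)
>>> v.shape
(3, 37, 23)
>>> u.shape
(37, 17, 3, 23)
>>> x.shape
(3, 37, 37)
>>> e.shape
(17, 37)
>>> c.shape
(3, 3, 17, 23)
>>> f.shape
(37, 37, 3)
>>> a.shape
(37, 37, 3)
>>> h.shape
(37, 17)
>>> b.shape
(3, 37, 23, 3)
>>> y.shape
(3, 37, 17)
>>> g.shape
(3, 37, 23, 37)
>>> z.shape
(3, 23)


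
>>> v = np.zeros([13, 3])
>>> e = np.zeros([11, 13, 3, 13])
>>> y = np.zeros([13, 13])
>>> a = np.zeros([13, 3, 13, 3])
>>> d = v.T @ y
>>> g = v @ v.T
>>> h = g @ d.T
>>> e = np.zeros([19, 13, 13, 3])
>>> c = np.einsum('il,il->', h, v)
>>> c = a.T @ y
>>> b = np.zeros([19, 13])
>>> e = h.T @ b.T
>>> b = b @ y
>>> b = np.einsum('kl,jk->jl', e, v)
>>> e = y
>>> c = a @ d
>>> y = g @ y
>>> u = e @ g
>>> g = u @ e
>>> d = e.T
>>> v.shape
(13, 3)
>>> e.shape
(13, 13)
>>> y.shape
(13, 13)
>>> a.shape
(13, 3, 13, 3)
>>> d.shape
(13, 13)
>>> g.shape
(13, 13)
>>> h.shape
(13, 3)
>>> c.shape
(13, 3, 13, 13)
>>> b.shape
(13, 19)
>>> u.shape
(13, 13)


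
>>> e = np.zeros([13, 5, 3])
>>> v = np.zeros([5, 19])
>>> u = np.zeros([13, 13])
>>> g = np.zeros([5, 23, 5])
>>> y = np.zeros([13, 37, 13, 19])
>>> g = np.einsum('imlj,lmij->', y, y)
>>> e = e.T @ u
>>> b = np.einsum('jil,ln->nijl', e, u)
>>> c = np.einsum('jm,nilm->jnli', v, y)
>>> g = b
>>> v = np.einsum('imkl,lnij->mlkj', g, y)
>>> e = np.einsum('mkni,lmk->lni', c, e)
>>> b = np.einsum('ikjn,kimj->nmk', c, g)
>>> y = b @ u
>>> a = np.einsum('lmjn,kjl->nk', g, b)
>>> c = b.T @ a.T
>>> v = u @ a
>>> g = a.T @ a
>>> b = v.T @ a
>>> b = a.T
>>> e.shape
(3, 13, 37)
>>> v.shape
(13, 37)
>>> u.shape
(13, 13)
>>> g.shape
(37, 37)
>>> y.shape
(37, 3, 13)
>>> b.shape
(37, 13)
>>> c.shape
(13, 3, 13)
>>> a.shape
(13, 37)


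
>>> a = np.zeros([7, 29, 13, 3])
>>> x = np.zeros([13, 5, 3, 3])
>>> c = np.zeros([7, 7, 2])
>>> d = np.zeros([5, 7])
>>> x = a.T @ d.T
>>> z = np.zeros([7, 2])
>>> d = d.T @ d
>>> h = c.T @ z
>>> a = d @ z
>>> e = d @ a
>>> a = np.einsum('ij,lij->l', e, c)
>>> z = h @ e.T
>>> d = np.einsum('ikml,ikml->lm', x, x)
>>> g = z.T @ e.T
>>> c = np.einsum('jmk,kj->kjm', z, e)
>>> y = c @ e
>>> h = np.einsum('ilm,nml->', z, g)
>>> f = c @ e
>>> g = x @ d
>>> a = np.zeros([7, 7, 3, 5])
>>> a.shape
(7, 7, 3, 5)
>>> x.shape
(3, 13, 29, 5)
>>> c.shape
(7, 2, 7)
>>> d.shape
(5, 29)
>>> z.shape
(2, 7, 7)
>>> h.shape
()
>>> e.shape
(7, 2)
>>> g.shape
(3, 13, 29, 29)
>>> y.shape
(7, 2, 2)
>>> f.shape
(7, 2, 2)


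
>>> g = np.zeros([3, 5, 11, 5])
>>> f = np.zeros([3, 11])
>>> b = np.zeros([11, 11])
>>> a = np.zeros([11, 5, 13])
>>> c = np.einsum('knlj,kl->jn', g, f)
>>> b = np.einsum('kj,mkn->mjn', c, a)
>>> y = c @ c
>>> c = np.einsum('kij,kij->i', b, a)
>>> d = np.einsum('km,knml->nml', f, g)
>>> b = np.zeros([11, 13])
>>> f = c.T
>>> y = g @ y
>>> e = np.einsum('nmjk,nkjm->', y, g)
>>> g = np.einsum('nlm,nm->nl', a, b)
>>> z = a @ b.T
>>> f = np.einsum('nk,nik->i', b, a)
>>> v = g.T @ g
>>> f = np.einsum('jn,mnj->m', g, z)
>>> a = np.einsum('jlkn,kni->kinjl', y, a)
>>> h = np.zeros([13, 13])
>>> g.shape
(11, 5)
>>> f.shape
(11,)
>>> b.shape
(11, 13)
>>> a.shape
(11, 13, 5, 3, 5)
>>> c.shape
(5,)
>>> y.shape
(3, 5, 11, 5)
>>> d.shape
(5, 11, 5)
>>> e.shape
()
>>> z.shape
(11, 5, 11)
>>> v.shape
(5, 5)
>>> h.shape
(13, 13)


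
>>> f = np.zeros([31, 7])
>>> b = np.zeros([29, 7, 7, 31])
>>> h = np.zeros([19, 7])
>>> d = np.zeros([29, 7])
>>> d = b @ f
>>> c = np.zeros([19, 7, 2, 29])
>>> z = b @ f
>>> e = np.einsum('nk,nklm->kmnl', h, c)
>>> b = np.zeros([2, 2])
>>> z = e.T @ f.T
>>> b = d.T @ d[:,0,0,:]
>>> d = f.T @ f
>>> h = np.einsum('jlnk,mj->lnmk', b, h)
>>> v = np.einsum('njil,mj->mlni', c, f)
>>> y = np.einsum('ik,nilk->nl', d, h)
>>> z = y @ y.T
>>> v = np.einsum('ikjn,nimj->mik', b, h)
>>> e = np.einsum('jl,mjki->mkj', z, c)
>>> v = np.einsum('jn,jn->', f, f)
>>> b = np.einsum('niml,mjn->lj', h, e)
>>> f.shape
(31, 7)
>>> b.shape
(7, 2)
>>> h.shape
(7, 7, 19, 7)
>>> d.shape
(7, 7)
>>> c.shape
(19, 7, 2, 29)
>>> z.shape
(7, 7)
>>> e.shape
(19, 2, 7)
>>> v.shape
()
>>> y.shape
(7, 19)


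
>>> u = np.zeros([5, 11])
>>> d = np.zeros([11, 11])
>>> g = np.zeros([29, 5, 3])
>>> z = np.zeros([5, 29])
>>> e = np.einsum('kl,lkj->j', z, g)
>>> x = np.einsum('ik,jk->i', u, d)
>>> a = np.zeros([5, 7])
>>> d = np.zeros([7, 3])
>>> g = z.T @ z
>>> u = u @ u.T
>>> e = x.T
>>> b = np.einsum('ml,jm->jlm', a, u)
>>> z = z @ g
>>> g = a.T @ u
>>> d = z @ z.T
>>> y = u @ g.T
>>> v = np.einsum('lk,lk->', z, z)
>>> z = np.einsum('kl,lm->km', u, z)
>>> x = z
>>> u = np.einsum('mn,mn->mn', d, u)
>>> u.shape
(5, 5)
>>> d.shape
(5, 5)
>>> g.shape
(7, 5)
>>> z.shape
(5, 29)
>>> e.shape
(5,)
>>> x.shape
(5, 29)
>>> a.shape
(5, 7)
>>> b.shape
(5, 7, 5)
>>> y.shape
(5, 7)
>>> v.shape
()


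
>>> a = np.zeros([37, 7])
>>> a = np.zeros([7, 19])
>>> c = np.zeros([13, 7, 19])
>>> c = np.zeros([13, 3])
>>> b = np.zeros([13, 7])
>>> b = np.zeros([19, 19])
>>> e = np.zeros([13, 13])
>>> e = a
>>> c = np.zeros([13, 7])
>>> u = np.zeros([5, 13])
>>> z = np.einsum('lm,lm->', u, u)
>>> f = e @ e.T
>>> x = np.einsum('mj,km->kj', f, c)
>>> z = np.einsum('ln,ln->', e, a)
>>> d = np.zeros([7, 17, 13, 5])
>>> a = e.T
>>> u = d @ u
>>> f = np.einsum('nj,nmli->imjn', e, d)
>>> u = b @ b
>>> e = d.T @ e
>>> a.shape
(19, 7)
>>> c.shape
(13, 7)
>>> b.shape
(19, 19)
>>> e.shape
(5, 13, 17, 19)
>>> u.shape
(19, 19)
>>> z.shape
()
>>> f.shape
(5, 17, 19, 7)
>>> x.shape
(13, 7)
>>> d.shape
(7, 17, 13, 5)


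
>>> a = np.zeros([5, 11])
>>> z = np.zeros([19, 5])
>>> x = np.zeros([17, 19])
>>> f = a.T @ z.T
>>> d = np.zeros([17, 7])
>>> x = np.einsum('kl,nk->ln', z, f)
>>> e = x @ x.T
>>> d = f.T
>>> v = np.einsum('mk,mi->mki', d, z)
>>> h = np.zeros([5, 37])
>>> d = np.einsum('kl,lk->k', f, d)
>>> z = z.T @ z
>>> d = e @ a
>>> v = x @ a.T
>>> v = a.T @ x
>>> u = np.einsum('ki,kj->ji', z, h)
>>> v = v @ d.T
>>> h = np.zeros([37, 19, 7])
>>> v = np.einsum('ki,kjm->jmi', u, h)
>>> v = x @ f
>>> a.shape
(5, 11)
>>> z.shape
(5, 5)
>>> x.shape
(5, 11)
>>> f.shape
(11, 19)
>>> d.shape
(5, 11)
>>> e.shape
(5, 5)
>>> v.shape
(5, 19)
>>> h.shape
(37, 19, 7)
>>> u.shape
(37, 5)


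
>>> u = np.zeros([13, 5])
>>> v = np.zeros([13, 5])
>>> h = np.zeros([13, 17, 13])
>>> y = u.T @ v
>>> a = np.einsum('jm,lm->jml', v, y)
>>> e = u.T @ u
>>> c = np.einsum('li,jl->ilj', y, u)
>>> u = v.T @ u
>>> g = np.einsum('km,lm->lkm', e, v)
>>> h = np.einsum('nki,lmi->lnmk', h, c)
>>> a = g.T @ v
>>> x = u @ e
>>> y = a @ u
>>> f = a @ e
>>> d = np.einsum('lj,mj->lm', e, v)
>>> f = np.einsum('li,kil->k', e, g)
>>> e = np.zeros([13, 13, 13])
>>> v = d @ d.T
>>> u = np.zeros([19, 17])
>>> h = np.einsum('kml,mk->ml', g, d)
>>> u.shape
(19, 17)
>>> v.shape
(5, 5)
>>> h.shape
(5, 5)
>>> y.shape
(5, 5, 5)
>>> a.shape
(5, 5, 5)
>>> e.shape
(13, 13, 13)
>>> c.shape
(5, 5, 13)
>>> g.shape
(13, 5, 5)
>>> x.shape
(5, 5)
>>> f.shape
(13,)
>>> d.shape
(5, 13)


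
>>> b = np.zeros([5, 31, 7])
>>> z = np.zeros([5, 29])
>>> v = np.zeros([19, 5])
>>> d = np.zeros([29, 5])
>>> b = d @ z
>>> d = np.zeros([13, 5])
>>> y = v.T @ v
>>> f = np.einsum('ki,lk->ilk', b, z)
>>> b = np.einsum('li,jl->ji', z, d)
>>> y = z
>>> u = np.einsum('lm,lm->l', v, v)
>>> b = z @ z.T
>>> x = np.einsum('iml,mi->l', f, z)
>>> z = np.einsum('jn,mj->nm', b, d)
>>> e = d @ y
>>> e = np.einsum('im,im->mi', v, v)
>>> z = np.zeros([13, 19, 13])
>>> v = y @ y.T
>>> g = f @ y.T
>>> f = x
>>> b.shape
(5, 5)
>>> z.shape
(13, 19, 13)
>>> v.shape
(5, 5)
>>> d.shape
(13, 5)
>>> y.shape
(5, 29)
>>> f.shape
(29,)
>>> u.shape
(19,)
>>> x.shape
(29,)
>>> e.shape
(5, 19)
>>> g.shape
(29, 5, 5)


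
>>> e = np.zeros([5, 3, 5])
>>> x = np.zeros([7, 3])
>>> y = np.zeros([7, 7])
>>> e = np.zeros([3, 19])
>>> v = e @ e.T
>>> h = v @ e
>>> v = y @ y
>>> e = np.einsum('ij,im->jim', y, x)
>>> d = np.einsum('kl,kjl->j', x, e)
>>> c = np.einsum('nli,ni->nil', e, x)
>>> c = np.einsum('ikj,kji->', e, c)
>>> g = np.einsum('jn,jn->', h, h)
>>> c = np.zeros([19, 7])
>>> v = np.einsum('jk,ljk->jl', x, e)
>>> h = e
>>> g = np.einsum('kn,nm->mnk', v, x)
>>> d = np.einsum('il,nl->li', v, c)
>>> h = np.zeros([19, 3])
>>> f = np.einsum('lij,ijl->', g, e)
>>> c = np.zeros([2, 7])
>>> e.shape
(7, 7, 3)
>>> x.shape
(7, 3)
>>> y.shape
(7, 7)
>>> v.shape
(7, 7)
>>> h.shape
(19, 3)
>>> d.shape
(7, 7)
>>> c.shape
(2, 7)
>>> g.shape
(3, 7, 7)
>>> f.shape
()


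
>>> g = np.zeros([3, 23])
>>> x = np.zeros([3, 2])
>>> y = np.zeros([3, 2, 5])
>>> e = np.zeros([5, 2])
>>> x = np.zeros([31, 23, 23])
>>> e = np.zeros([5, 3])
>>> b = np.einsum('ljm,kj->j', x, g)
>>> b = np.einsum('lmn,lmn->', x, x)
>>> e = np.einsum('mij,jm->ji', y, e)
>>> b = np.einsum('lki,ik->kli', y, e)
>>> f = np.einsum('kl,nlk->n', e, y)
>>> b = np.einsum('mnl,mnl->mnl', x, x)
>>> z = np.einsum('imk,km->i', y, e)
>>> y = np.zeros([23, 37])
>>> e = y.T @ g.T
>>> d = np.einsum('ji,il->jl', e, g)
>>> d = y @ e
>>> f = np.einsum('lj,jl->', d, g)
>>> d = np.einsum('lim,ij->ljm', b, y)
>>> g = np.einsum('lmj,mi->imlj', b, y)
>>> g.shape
(37, 23, 31, 23)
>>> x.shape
(31, 23, 23)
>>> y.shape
(23, 37)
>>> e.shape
(37, 3)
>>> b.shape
(31, 23, 23)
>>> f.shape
()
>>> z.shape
(3,)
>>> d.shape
(31, 37, 23)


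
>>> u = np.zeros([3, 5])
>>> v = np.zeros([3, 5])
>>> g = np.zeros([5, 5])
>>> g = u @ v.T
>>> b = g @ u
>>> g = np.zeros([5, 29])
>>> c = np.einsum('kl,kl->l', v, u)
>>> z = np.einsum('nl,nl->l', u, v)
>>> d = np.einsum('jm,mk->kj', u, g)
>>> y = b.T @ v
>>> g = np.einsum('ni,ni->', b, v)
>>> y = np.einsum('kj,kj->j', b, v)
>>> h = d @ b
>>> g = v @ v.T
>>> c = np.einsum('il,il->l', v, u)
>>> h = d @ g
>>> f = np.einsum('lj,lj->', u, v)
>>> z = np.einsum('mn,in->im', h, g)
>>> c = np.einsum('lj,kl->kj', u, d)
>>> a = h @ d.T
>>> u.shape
(3, 5)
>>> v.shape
(3, 5)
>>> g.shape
(3, 3)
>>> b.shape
(3, 5)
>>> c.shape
(29, 5)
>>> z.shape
(3, 29)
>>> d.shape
(29, 3)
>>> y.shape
(5,)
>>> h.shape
(29, 3)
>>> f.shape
()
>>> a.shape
(29, 29)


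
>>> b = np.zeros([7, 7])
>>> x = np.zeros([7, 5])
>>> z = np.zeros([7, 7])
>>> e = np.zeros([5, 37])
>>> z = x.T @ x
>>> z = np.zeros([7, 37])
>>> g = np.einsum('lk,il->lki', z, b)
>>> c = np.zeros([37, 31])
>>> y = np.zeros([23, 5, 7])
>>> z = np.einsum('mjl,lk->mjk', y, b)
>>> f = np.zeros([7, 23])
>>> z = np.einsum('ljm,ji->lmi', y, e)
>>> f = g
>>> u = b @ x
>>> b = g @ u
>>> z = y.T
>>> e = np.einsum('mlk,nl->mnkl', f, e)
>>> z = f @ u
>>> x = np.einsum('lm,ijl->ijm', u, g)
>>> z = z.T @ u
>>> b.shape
(7, 37, 5)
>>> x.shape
(7, 37, 5)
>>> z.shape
(5, 37, 5)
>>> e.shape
(7, 5, 7, 37)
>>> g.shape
(7, 37, 7)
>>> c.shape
(37, 31)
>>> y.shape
(23, 5, 7)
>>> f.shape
(7, 37, 7)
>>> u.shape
(7, 5)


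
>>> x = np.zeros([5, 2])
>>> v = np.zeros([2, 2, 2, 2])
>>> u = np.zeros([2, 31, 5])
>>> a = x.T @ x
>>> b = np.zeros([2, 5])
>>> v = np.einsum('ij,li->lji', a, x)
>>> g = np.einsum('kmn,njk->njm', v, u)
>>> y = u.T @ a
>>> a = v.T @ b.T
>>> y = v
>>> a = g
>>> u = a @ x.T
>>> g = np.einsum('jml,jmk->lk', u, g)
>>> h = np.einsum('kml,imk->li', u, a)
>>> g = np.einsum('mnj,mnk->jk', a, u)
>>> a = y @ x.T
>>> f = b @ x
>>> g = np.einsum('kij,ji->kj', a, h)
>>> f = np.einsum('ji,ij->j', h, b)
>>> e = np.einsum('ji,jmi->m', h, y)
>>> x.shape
(5, 2)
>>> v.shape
(5, 2, 2)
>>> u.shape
(2, 31, 5)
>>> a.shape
(5, 2, 5)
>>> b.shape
(2, 5)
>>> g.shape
(5, 5)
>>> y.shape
(5, 2, 2)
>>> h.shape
(5, 2)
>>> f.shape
(5,)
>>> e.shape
(2,)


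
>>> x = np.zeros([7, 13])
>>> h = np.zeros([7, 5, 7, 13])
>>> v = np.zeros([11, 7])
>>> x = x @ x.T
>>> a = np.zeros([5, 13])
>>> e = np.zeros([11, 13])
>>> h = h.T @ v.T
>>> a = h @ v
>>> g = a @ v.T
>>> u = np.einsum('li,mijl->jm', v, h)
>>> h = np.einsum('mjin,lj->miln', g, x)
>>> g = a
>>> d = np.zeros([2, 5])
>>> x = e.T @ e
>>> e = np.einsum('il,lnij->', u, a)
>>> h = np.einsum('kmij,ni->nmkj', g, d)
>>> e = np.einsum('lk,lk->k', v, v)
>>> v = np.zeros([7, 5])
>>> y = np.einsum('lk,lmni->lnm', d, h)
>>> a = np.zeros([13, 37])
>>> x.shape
(13, 13)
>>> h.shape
(2, 7, 13, 7)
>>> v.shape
(7, 5)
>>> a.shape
(13, 37)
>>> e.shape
(7,)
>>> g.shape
(13, 7, 5, 7)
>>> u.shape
(5, 13)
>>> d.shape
(2, 5)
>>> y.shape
(2, 13, 7)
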